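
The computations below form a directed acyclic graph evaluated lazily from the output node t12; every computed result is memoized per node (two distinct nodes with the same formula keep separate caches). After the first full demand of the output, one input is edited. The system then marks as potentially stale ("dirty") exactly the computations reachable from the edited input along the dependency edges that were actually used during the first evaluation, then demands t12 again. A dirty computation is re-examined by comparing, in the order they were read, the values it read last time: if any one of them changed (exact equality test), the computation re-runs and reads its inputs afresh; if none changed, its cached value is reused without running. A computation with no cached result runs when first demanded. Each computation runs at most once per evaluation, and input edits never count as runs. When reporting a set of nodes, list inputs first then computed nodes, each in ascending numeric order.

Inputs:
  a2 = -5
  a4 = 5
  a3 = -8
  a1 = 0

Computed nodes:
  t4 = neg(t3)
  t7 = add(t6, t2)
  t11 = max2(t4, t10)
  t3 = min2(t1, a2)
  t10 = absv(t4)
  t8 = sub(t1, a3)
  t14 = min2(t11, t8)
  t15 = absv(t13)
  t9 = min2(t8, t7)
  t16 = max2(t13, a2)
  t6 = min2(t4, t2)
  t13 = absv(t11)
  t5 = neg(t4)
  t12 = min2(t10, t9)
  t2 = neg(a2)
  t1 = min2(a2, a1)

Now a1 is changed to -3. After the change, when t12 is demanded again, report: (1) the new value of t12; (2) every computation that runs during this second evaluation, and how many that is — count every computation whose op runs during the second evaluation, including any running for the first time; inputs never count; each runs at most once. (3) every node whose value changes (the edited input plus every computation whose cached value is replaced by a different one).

Demanding t12 again yields 3.
1 computations run: t1.
The nodes whose values change: a1.
Note the absorption at t1: it re-runs yet its value is the same, leaving the output's value untouched.

First demand of the output computes:
  t1 = min2(-5, 0) = -5
  t2 = neg(-5) = 5
  t3 = min2(-5, -5) = -5
  t4 = neg(-5) = 5
  t6 = min2(5, 5) = 5
  t7 = add(5, 5) = 10
  t8 = sub(-5, -8) = 3
  t9 = min2(3, 10) = 3
  t10 = absv(5) = 5
  t12 = min2(5, 3) = 3

After the edit, cleaning proceeds:
  t1: a read changed (a1 0->-3) — executes, giving -5 — identical to its old value.
  t3: dirty, but its reads are unchanged (t1 unchanged, a2 unchanged); cached -5 stands.
  t4: dirty, but its reads are unchanged (t3 unchanged); cached 5 stands.
  t6: dirty, but its reads are unchanged (t4 unchanged, t2 unchanged); cached 5 stands.
  t7: dirty, but its reads are unchanged (t6 unchanged, t2 unchanged); cached 10 stands.
  t8: dirty, but its reads are unchanged (t1 unchanged, a3 unchanged); cached 3 stands.
  t9: dirty, but its reads are unchanged (t8 unchanged, t7 unchanged); cached 3 stands.
  t10: dirty, but its reads are unchanged (t4 unchanged); cached 5 stands.
  t12: dirty, but its reads are unchanged (t10 unchanged, t9 unchanged); cached 3 stands.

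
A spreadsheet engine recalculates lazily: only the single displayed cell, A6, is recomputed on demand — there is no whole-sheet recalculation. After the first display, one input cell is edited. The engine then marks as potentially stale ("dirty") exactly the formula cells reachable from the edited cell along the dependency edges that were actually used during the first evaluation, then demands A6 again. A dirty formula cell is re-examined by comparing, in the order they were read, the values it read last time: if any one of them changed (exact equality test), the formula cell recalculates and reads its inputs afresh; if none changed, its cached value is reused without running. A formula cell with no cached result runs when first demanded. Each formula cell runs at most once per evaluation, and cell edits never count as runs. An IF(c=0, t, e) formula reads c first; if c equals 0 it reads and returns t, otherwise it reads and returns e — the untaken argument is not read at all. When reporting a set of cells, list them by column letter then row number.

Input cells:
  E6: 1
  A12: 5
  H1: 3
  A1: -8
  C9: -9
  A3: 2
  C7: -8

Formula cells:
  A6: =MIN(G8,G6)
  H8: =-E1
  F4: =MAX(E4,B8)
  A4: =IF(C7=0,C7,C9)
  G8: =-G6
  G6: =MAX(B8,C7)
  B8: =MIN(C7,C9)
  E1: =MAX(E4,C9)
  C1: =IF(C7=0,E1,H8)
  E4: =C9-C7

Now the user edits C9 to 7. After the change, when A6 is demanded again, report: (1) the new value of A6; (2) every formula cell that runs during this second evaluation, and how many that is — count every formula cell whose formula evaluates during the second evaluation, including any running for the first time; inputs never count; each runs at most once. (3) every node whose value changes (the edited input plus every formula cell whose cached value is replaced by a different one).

New value of A6: -8.
Formula cells that run: B8, G6 — 2 in total.
Values that change: B8, C9.
Key observation: the change is absorbed at G6 — it re-runs but produces the same value, and the output's value is unchanged.

First evaluation (everything demanded from the output):
  B8 = MIN(-8, -9) = -9
  G6 = MAX(-9, -8) = -8
  G8 = -(-8) = 8
  A6 = MIN(8, -8) = -8

Propagation after the edit:
  B8: runs — C9 -9->7; result -8.
  G6: runs — B8 -9->-8; result -8 (same value as before).
  G8: checked — values it read are unchanged (G6 unchanged); reused cached 8 without running.
  A6: checked — values it read are unchanged (G8 unchanged, G6 unchanged); reused cached -8 without running.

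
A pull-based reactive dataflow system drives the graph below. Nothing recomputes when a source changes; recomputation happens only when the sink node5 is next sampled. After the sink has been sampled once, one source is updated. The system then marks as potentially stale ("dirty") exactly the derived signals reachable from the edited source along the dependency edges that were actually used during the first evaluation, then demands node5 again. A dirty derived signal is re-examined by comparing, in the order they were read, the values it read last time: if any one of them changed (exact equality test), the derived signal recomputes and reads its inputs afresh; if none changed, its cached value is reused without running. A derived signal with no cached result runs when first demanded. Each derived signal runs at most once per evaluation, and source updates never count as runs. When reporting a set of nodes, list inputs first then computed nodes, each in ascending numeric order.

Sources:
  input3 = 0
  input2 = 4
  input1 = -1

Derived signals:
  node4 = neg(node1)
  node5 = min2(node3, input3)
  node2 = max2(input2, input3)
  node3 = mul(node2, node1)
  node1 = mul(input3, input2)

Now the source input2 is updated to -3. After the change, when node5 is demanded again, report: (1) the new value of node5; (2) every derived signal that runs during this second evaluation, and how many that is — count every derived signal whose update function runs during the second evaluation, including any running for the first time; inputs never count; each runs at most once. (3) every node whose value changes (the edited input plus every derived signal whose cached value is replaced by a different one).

New value of node5: 0.
Derived signals that run: node1, node2, node3 — 3 in total.
Values that change: input2, node2.
Key observation: the cutoff stops propagation at node5 — its inputs' values are unchanged, so it reuses its cache.

First evaluation (everything demanded from the output):
  node1 = mul(0, 4) = 0
  node2 = max2(4, 0) = 4
  node3 = mul(4, 0) = 0
  node5 = min2(0, 0) = 0

Propagation after the edit:
  node1: runs — input2 4->-3; result 0 (same value as before).
  node2: runs — input2 4->-3; result 0.
  node3: runs — node2 4->0; result 0 (same value as before).
  node5: checked — values it read are unchanged (node3 unchanged, input3 unchanged); reused cached 0 without running.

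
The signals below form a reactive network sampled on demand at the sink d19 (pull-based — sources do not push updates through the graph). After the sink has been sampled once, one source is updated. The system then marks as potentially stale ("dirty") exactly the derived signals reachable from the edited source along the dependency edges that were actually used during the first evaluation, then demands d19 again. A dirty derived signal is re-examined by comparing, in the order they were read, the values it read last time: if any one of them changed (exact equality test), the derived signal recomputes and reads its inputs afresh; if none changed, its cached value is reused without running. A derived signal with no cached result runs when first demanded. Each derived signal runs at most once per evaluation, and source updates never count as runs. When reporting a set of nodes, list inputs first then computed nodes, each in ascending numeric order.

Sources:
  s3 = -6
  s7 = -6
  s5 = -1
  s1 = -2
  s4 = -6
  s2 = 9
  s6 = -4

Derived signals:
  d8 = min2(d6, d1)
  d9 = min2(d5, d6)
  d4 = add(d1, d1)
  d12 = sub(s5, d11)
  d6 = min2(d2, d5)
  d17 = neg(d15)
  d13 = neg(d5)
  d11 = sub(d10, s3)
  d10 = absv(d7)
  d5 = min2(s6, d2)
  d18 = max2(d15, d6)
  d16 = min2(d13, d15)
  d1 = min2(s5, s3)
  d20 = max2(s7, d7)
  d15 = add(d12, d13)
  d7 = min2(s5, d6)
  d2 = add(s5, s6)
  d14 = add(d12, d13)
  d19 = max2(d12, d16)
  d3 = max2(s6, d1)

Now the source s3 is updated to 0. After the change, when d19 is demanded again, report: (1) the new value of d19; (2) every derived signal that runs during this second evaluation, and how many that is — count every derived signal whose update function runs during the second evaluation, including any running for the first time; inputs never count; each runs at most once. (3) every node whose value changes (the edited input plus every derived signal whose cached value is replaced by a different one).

d19 now evaluates to -1.
Run set: d11, d12, d15, d16, d19 (5 run).
Changed values: s3, d11, d12, d15, d16, d19.

Initial pass — values computed on the first demand:
  d2 = add(-1, -4) = -5
  d5 = min2(-4, -5) = -5
  d6 = min2(-5, -5) = -5
  d7 = min2(-1, -5) = -5
  d10 = absv(-5) = 5
  d11 = sub(5, -6) = 11
  d12 = sub(-1, 11) = -12
  d13 = neg(-5) = 5
  d15 = add(-12, 5) = -7
  d16 = min2(5, -7) = -7
  d19 = max2(-12, -7) = -7

Second demand — change propagation:
  d11: re-runs because s3 -6->0; new result 5.
  d12: re-runs because d11 11->5; new result -6.
  d15: re-runs because d12 -12->-6; new result -1.
  d16: re-runs because d15 -7->-1; new result -1.
  d19: re-runs because d12 -12->-6; d16 -7->-1; new result -1.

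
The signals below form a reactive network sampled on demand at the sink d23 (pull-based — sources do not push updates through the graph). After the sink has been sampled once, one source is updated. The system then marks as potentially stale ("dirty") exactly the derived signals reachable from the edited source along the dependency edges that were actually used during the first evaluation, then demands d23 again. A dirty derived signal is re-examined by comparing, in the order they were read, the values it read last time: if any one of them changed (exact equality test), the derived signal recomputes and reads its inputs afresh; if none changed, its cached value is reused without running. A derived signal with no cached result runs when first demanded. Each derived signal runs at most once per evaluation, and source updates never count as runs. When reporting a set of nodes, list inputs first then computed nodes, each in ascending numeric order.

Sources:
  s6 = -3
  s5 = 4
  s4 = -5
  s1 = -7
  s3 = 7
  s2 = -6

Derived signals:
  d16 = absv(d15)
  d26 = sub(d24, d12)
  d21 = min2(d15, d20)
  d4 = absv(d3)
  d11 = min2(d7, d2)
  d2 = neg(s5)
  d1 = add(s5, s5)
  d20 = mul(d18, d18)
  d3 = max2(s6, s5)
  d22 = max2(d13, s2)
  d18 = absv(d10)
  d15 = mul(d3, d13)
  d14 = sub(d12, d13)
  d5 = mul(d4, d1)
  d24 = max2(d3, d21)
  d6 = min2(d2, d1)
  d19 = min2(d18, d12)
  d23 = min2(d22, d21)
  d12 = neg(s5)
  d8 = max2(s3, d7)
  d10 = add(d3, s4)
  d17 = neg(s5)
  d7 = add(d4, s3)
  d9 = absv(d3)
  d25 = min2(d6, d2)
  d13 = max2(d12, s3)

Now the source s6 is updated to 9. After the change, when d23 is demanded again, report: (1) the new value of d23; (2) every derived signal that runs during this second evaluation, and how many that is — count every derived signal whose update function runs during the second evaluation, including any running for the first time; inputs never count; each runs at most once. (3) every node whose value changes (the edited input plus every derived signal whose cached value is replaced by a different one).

d23 now evaluates to 7.
Run set: d3, d10, d15, d18, d20, d21, d23 (7 run).
Changed values: s6, d3, d10, d15, d18, d20, d21, d23.

Initial pass — values computed on the first demand:
  d3 = max2(-3, 4) = 4
  d10 = add(4, -5) = -1
  d12 = neg(4) = -4
  d13 = max2(-4, 7) = 7
  d15 = mul(4, 7) = 28
  d18 = absv(-1) = 1
  d20 = mul(1, 1) = 1
  d21 = min2(28, 1) = 1
  d22 = max2(7, -6) = 7
  d23 = min2(7, 1) = 1

Second demand — change propagation:
  d3: re-runs because s6 -3->9; new result 9.
  d10: re-runs because d3 4->9; new result 4.
  d15: re-runs because d3 4->9; new result 63.
  d18: re-runs because d10 -1->4; new result 4.
  d20: re-runs because d18 1->4; d18 1->4; new result 16.
  d21: re-runs because d15 28->63; d20 1->16; new result 16.
  d23: re-runs because d21 1->16; new result 7.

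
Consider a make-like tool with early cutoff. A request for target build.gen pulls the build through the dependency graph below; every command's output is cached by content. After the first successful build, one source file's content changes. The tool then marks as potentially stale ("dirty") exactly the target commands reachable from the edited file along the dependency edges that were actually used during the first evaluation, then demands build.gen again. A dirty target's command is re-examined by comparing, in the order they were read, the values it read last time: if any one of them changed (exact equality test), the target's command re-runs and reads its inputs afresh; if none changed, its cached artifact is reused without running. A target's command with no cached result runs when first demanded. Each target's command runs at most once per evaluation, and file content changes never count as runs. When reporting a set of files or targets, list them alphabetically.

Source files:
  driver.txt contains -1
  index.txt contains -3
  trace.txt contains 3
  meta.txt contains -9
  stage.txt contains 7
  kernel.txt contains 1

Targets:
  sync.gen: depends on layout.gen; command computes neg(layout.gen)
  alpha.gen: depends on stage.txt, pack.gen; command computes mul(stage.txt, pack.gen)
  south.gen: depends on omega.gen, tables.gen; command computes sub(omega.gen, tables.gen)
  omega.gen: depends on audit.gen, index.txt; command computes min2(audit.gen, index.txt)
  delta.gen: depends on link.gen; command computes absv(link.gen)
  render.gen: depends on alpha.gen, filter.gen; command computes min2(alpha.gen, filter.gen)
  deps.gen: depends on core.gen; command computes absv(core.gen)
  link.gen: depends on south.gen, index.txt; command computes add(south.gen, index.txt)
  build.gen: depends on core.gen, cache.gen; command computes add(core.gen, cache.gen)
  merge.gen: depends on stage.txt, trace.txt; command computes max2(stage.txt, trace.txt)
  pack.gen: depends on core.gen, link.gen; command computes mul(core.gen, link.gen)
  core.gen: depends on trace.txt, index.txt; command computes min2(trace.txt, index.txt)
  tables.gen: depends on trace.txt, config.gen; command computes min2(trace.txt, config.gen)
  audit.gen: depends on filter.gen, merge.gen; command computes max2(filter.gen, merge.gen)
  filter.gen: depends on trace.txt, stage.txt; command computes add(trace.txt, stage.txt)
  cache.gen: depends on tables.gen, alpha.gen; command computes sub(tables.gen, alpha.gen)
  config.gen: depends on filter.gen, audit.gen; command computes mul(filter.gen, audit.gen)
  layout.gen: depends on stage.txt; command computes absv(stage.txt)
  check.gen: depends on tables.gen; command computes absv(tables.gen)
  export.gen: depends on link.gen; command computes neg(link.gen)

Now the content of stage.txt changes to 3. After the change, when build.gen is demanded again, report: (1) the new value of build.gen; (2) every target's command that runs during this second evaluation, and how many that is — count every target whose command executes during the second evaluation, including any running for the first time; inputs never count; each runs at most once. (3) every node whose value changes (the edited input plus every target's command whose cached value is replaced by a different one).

First demand of the output computes:
  core.gen = min2(3, -3) = -3
  filter.gen = add(3, 7) = 10
  merge.gen = max2(7, 3) = 7
  audit.gen = max2(10, 7) = 10
  config.gen = mul(10, 10) = 100
  omega.gen = min2(10, -3) = -3
  tables.gen = min2(3, 100) = 3
  south.gen = sub(-3, 3) = -6
  link.gen = add(-6, -3) = -9
  pack.gen = mul(-3, -9) = 27
  alpha.gen = mul(7, 27) = 189
  cache.gen = sub(3, 189) = -186
  build.gen = add(-3, -186) = -189

After the edit, cleaning proceeds:
  filter.gen: a read changed (stage.txt 7->3) — executes, giving 6.
  merge.gen: a read changed (stage.txt 7->3) — executes, giving 3.
  audit.gen: a read changed (filter.gen 10->6; merge.gen 7->3) — executes, giving 6.
  config.gen: a read changed (filter.gen 10->6; audit.gen 10->6) — executes, giving 36.
  omega.gen: a read changed (audit.gen 10->6) — executes, giving -3 — identical to its old value.
  tables.gen: a read changed (config.gen 100->36) — executes, giving 3 — identical to its old value.
  south.gen: dirty, but its reads are unchanged (omega.gen unchanged, tables.gen unchanged); cached -6 stands.
  link.gen: dirty, but its reads are unchanged (south.gen unchanged, index.txt unchanged); cached -9 stands.
  pack.gen: dirty, but its reads are unchanged (core.gen unchanged, link.gen unchanged); cached 27 stands.
  alpha.gen: a read changed (stage.txt 7->3) — executes, giving 81.
  cache.gen: a read changed (alpha.gen 189->81) — executes, giving -78.
  build.gen: a read changed (cache.gen -186->-78) — executes, giving -81.

Note where the cutoff bites: south.gen is checked, finds nothing changed, and keeps its cache.

Demanding build.gen again yields -81.
9 target commands run: alpha.gen, audit.gen, build.gen, cache.gen, config.gen, filter.gen, merge.gen, omega.gen, tables.gen.
The nodes whose values change: alpha.gen, audit.gen, build.gen, cache.gen, config.gen, filter.gen, merge.gen, stage.txt.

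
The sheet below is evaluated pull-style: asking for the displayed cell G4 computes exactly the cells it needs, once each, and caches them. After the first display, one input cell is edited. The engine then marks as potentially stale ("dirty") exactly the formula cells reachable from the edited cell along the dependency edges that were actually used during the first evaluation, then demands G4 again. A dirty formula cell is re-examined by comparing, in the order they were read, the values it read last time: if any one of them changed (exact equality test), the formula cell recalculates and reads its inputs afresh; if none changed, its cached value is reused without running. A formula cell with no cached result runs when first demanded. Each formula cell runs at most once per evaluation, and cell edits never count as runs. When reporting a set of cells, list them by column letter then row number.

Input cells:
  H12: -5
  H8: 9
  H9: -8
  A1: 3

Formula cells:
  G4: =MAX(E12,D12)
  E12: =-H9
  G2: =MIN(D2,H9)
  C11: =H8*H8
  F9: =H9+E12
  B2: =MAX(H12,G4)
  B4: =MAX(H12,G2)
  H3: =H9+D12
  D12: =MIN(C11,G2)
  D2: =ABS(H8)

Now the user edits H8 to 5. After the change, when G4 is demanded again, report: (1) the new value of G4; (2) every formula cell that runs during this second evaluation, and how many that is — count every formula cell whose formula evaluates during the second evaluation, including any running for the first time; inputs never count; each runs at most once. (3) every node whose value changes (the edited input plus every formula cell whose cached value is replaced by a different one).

Demanding G4 again yields 8.
4 formula cells run: C11, D2, D12, G2.
The nodes whose values change: C11, D2, H8.
Note where the cutoff bites: G4 is checked, finds nothing changed, and keeps its cache.

First demand of the output computes:
  C11 = 9 * 9 = 81
  D2 = ABS(9) = 9
  E12 = -(-8) = 8
  G2 = MIN(9, -8) = -8
  D12 = MIN(81, -8) = -8
  G4 = MAX(8, -8) = 8

After the edit, cleaning proceeds:
  C11: a read changed (H8 9->5; H8 9->5) — executes, giving 25.
  D2: a read changed (H8 9->5) — executes, giving 5.
  G2: a read changed (D2 9->5) — executes, giving -8 — identical to its old value.
  D12: a read changed (C11 81->25) — executes, giving -8 — identical to its old value.
  G4: dirty, but its reads are unchanged (E12 unchanged, D12 unchanged); cached 8 stands.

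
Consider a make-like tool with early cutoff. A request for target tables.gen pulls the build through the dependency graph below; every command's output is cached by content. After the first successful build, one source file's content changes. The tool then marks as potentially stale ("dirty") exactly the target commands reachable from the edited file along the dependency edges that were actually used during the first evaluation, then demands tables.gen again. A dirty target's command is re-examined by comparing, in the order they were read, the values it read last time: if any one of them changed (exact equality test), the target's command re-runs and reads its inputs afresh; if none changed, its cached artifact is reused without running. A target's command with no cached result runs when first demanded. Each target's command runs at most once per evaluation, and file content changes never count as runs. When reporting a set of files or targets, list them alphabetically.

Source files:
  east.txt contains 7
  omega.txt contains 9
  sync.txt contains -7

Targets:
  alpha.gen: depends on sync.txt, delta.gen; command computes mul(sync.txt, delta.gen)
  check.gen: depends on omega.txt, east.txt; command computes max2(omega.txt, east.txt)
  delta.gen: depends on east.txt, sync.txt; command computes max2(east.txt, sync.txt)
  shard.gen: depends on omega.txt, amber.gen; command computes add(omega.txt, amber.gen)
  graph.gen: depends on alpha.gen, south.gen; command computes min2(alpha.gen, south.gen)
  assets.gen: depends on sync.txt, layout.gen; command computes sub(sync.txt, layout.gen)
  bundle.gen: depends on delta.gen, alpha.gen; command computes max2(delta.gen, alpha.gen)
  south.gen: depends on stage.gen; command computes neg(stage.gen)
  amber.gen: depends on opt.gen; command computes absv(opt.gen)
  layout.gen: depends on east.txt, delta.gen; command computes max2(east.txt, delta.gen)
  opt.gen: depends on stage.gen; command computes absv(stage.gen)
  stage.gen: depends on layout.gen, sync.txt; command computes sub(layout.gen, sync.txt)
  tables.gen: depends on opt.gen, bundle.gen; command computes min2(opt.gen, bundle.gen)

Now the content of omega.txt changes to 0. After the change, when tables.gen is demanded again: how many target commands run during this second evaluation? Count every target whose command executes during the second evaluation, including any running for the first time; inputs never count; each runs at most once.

First demand of the output computes:
  delta.gen = max2(7, -7) = 7
  alpha.gen = mul(-7, 7) = -49
  bundle.gen = max2(7, -49) = 7
  layout.gen = max2(7, 7) = 7
  stage.gen = sub(7, -7) = 14
  opt.gen = absv(14) = 14
  tables.gen = min2(14, 7) = 7

After the edit, cleaning proceeds:
  omega.txt only reaches undemanded nodes; the second demand re-runs nothing.

Note the shortcut — omega.txt feeds only undemanded nodes, so no recomputation happens.

0 target commands run: none.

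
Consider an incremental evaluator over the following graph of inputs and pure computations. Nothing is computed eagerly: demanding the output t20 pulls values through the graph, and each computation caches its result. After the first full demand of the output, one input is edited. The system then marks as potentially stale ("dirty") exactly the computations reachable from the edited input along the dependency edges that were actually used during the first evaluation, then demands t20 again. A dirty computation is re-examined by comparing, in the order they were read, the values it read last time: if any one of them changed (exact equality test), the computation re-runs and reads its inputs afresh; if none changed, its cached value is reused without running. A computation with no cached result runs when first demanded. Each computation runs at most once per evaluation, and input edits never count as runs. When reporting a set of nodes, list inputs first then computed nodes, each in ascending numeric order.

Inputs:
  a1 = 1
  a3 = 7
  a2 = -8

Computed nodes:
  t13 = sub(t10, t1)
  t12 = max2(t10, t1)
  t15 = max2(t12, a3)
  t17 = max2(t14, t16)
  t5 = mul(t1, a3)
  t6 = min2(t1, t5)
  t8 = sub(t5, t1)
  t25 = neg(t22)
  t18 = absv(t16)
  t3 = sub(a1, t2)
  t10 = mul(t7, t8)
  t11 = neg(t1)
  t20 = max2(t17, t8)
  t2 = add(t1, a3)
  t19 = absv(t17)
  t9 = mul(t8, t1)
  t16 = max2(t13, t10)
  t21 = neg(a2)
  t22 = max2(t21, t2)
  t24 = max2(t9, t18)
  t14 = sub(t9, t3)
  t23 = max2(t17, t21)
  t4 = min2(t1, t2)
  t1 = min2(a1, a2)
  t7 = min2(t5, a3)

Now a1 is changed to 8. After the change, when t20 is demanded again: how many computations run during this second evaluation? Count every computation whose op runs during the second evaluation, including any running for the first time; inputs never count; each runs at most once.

Run set: t1, t3, t14, t17 (4 run).
The important point: at t2 every value read last time is unchanged, so the dirty flag clears without a run.

Initial pass — values computed on the first demand:
  t1 = min2(1, -8) = -8
  t2 = add(-8, 7) = -1
  t3 = sub(1, -1) = 2
  t5 = mul(-8, 7) = -56
  t7 = min2(-56, 7) = -56
  t8 = sub(-56, -8) = -48
  t9 = mul(-48, -8) = 384
  t10 = mul(-56, -48) = 2688
  t13 = sub(2688, -8) = 2696
  t14 = sub(384, 2) = 382
  t16 = max2(2696, 2688) = 2696
  t17 = max2(382, 2696) = 2696
  t20 = max2(2696, -48) = 2696

Second demand — change propagation:
  t1: re-runs because a1 1->8; new result -8 (unchanged).
  t2: re-examined; everything it read last time is the same (t1 unchanged, a3 unchanged) — cache -1 kept, no run.
  t3: re-runs because a1 1->8; new result 9.
  t5: re-examined; everything it read last time is the same (t1 unchanged, a3 unchanged) — cache -56 kept, no run.
  t7: re-examined; everything it read last time is the same (t5 unchanged, a3 unchanged) — cache -56 kept, no run.
  t8: re-examined; everything it read last time is the same (t5 unchanged, t1 unchanged) — cache -48 kept, no run.
  t9: re-examined; everything it read last time is the same (t8 unchanged, t1 unchanged) — cache 384 kept, no run.
  t10: re-examined; everything it read last time is the same (t7 unchanged, t8 unchanged) — cache 2688 kept, no run.
  t13: re-examined; everything it read last time is the same (t10 unchanged, t1 unchanged) — cache 2696 kept, no run.
  t14: re-runs because t3 2->9; new result 375.
  t16: re-examined; everything it read last time is the same (t13 unchanged, t10 unchanged) — cache 2696 kept, no run.
  t17: re-runs because t14 382->375; new result 2696 (unchanged).
  t20: re-examined; everything it read last time is the same (t17 unchanged, t8 unchanged) — cache 2696 kept, no run.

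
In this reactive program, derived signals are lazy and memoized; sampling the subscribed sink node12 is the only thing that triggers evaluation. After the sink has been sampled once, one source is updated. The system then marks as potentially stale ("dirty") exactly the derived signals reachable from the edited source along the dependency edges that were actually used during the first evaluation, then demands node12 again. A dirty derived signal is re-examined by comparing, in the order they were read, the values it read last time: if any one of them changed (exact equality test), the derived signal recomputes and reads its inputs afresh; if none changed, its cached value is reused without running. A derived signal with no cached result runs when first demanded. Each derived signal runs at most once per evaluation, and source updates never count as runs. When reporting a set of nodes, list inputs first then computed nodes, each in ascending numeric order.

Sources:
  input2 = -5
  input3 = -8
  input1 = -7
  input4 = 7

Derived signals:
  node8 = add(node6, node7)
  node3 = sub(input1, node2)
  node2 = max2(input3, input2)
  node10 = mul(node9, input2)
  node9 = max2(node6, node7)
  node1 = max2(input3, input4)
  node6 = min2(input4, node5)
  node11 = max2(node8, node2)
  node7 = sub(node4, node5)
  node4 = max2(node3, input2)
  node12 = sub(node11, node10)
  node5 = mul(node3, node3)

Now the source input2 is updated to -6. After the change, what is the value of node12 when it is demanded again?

Demanding node12 again yields 5.

First demand of the output computes:
  node2 = max2(-8, -5) = -5
  node3 = sub(-7, -5) = -2
  node4 = max2(-2, -5) = -2
  node5 = mul(-2, -2) = 4
  node6 = min2(7, 4) = 4
  node7 = sub(-2, 4) = -6
  node8 = add(4, -6) = -2
  node9 = max2(4, -6) = 4
  node10 = mul(4, -5) = -20
  node11 = max2(-2, -5) = -2
  node12 = sub(-2, -20) = 18

After the edit, cleaning proceeds:
  node2: a read changed (input2 -5->-6) — executes, giving -6.
  node3: a read changed (node2 -5->-6) — executes, giving -1.
  node4: a read changed (node3 -2->-1; input2 -5->-6) — executes, giving -1.
  node5: a read changed (node3 -2->-1; node3 -2->-1) — executes, giving 1.
  node6: a read changed (node5 4->1) — executes, giving 1.
  node7: a read changed (node4 -2->-1; node5 4->1) — executes, giving -2.
  node8: a read changed (node6 4->1; node7 -6->-2) — executes, giving -1.
  node9: a read changed (node6 4->1; node7 -6->-2) — executes, giving 1.
  node10: a read changed (node9 4->1; input2 -5->-6) — executes, giving -6.
  node11: a read changed (node8 -2->-1; node2 -5->-6) — executes, giving -1.
  node12: a read changed (node11 -2->-1; node10 -20->-6) — executes, giving 5.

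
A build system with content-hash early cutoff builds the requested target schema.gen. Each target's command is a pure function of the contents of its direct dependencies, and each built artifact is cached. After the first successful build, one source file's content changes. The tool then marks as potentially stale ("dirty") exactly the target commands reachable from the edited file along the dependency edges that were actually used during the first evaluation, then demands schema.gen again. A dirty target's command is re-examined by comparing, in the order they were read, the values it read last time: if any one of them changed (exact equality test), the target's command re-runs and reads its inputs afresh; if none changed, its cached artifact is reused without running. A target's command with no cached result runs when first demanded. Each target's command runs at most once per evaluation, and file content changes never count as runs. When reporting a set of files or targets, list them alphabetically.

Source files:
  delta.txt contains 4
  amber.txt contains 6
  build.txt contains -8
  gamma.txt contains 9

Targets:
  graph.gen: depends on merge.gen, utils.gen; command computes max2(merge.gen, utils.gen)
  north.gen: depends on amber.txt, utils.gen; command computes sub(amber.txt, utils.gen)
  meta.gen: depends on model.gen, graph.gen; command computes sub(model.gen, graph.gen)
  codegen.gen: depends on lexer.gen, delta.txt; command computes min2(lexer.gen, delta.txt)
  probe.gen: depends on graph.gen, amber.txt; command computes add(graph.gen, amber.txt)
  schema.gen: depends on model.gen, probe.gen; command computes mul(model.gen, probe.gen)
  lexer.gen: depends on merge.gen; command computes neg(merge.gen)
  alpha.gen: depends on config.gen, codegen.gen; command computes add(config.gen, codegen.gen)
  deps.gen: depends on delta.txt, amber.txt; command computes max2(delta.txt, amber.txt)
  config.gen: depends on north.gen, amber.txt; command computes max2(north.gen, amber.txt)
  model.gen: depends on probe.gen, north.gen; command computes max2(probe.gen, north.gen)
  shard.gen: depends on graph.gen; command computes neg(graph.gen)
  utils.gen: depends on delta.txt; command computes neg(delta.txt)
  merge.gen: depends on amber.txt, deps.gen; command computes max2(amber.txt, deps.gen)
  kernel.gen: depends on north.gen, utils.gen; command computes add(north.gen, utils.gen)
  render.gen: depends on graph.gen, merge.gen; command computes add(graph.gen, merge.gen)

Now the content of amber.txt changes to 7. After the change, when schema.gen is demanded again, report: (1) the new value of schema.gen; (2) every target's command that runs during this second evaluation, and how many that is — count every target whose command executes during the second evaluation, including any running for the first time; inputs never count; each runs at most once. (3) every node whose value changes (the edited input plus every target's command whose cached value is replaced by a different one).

New value of schema.gen: 196.
Target commands that run: deps.gen, graph.gen, merge.gen, model.gen, north.gen, probe.gen, schema.gen — 7 in total.
Values that change: amber.txt, deps.gen, graph.gen, merge.gen, model.gen, north.gen, probe.gen, schema.gen.

First evaluation (everything demanded from the output):
  deps.gen = max2(4, 6) = 6
  merge.gen = max2(6, 6) = 6
  utils.gen = neg(4) = -4
  graph.gen = max2(6, -4) = 6
  north.gen = sub(6, -4) = 10
  probe.gen = add(6, 6) = 12
  model.gen = max2(12, 10) = 12
  schema.gen = mul(12, 12) = 144

Propagation after the edit:
  deps.gen: runs — amber.txt 6->7; result 7.
  merge.gen: runs — amber.txt 6->7; deps.gen 6->7; result 7.
  graph.gen: runs — merge.gen 6->7; result 7.
  north.gen: runs — amber.txt 6->7; result 11.
  probe.gen: runs — graph.gen 6->7; amber.txt 6->7; result 14.
  model.gen: runs — probe.gen 12->14; north.gen 10->11; result 14.
  schema.gen: runs — model.gen 12->14; probe.gen 12->14; result 196.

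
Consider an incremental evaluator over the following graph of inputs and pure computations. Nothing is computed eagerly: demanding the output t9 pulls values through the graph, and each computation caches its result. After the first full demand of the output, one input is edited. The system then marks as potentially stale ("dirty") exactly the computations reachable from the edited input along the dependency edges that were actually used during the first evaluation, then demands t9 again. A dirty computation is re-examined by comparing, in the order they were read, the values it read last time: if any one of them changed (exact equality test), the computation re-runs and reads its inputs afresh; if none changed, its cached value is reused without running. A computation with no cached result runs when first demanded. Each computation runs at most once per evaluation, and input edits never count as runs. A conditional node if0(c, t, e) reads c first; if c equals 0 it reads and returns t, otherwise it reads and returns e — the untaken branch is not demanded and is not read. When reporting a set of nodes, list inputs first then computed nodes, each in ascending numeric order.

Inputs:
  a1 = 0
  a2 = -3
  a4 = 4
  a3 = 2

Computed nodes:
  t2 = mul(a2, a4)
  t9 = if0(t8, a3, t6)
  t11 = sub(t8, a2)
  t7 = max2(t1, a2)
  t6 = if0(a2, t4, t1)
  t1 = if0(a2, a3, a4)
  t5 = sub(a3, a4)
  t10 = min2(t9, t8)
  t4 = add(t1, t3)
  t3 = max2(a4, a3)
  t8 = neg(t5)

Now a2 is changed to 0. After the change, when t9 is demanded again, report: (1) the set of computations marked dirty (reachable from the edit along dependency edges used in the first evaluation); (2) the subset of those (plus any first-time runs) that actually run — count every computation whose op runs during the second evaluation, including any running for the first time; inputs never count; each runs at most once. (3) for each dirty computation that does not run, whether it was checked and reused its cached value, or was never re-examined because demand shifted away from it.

Initial pass — values computed on the first demand:
  t1 = if0(a2=-3 -> else branch a4) = 4
  t5 = sub(2, 4) = -2
  t6 = if0(a2=-3 -> else branch t1) = 4
  t8 = neg(-2) = 2
  t9 = if0(t8=2 -> else branch t6) = 4

Second demand — change propagation:
  t1: re-runs because a2 -3->0; new result 2.
  t3: newly demanded (no cache) — executes and yields 4.
  t4: newly demanded (no cache) — executes and yields 6.
  t6: re-runs because a2 -3->0; t1 4->2; new result 6.
  t9: re-runs because t6 4->6; new result 6.

The important point: the flipped condition pulls in fresh nodes; t3, t4 run for the first time.

Dirty set: t1, t6, t9.
Run set: t1, t3, t4, t6, t9 (5 run).
All dirty computations ended up running.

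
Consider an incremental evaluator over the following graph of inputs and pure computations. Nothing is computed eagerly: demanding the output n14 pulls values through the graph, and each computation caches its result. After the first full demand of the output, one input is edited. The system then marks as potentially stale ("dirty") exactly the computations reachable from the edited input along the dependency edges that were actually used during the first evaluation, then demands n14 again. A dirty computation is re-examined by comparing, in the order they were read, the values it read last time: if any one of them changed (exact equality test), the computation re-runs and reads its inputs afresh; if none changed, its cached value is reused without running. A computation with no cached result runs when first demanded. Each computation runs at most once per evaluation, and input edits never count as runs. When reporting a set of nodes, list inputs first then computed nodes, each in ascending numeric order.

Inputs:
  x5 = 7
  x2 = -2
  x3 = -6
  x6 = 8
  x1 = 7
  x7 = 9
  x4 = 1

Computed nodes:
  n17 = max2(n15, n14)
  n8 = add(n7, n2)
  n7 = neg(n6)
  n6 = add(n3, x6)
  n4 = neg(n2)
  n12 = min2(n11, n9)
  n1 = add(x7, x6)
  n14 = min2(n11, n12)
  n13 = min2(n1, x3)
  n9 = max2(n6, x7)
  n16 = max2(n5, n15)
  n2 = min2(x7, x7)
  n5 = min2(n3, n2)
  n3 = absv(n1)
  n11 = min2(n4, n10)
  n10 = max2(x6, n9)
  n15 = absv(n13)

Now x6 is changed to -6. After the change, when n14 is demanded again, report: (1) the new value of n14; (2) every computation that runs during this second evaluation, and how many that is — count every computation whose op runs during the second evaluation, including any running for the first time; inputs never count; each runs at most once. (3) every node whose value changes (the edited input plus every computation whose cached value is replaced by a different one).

Initial pass — values computed on the first demand:
  n1 = add(9, 8) = 17
  n2 = min2(9, 9) = 9
  n3 = absv(17) = 17
  n4 = neg(9) = -9
  n6 = add(17, 8) = 25
  n9 = max2(25, 9) = 25
  n10 = max2(8, 25) = 25
  n11 = min2(-9, 25) = -9
  n12 = min2(-9, 25) = -9
  n14 = min2(-9, -9) = -9

Second demand — change propagation:
  n1: re-runs because x6 8->-6; new result 3.
  n3: re-runs because n1 17->3; new result 3.
  n6: re-runs because n3 17->3; x6 8->-6; new result -3.
  n9: re-runs because n6 25->-3; new result 9.
  n10: re-runs because x6 8->-6; n9 25->9; new result 9.
  n11: re-runs because n10 25->9; new result -9 (unchanged).
  n12: re-runs because n9 25->9; new result -9 (unchanged).
  n14: re-examined; everything it read last time is the same (n11 unchanged, n12 unchanged) — cache -9 kept, no run.

The important point: at n14 every value read last time is unchanged, so the dirty flag clears without a run.

n14 now evaluates to -9.
Run set: n1, n3, n6, n9, n10, n11, n12 (7 run).
Changed values: x6, n1, n3, n6, n9, n10.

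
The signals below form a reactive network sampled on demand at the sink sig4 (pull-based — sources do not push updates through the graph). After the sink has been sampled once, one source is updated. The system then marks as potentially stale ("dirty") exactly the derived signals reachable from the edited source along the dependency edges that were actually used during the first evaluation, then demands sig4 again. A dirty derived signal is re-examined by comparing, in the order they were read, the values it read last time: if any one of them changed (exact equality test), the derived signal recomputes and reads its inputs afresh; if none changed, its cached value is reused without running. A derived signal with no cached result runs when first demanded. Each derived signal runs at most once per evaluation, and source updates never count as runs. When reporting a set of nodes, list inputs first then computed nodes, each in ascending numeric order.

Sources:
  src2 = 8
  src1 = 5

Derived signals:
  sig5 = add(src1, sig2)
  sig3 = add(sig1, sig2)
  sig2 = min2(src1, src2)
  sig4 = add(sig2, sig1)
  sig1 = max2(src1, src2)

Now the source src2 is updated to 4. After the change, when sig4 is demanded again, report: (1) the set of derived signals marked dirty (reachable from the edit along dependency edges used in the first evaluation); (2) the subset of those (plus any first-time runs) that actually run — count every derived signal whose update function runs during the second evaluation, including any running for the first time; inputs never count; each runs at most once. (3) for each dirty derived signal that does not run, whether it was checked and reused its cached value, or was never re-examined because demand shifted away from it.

Initial pass — values computed on the first demand:
  sig1 = max2(5, 8) = 8
  sig2 = min2(5, 8) = 5
  sig4 = add(5, 8) = 13

Second demand — change propagation:
  sig1: re-runs because src2 8->4; new result 5.
  sig2: re-runs because src2 8->4; new result 4.
  sig4: re-runs because sig2 5->4; sig1 8->5; new result 9.

Dirty set: sig1, sig2, sig4.
Run set: sig1, sig2, sig4 (3 run).
All dirty derived signals ended up running.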